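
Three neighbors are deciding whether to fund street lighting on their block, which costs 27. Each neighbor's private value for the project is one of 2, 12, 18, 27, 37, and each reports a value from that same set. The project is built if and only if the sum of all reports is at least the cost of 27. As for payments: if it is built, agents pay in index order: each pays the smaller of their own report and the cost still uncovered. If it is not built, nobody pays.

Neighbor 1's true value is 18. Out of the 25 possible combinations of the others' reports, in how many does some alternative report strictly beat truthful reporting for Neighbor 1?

22

Others report (2, 18): truth gives 0; report 12 gives 6 > 0. Violating.
Others report (2, 27): truth gives 0; report 2 gives 16 > 0. Violating.
Others report (2, 37): truth gives 0; report 2 gives 16 > 0. Violating.
Others report (12, 12): truth gives 0; report 12 gives 6 > 0. Violating.
Others report (2, 2): truth gives 0; no alternative beats it.
Others report (2, 12): truth gives 0; no alternative beats it.
(Checking all 25 profiles: 22 have a profitable deviation, 3 do not.)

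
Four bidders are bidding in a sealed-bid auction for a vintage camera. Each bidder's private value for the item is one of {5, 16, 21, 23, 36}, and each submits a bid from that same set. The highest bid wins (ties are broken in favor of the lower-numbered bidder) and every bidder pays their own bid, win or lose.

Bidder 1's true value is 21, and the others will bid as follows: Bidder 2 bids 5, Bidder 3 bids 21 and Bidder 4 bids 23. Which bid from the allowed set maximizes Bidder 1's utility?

Bid 5: loses but pays 5, utility -5.
Bid 16: loses but pays 16, utility -16.
Bid 21: loses but pays 21, utility -21.
Bid 23: wins, pays 23, utility 21 - 23 = -2.
Bid 36: wins, pays 36, utility 21 - 36 = -15.
The best choice is 23 with utility -2.

23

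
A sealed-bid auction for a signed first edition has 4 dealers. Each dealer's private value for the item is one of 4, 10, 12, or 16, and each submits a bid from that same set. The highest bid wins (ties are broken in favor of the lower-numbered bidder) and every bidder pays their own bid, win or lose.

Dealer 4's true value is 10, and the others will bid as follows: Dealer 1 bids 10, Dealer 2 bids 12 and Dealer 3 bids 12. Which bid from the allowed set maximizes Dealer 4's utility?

4

Bid 4: loses but pays 4, utility -4.
Bid 10: loses but pays 10, utility -10.
Bid 12: loses but pays 12, utility -12.
Bid 16: wins, pays 16, utility 10 - 16 = -6.
The best choice is 4 with utility -4.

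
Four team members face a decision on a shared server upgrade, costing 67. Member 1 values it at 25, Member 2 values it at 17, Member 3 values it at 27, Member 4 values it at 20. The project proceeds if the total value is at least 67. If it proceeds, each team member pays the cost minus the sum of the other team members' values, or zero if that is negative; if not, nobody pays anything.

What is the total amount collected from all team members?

8

Total value 89 ≥ cost 67, so it is built.
Member 1: others sum to 64; max(0, 67 - 64) = 3.
Member 2: others sum to 72; max(0, 67 - 72) = 0.
Member 3: others sum to 62; max(0, 67 - 62) = 5.
Member 4: others sum to 69; max(0, 67 - 69) = 0.
Total collected = 3 + 0 + 5 + 0 = 8.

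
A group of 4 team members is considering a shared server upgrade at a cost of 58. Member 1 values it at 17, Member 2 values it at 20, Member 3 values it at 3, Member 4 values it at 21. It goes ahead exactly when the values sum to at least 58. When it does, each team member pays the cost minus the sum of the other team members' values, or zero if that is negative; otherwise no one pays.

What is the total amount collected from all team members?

49

Total value 61 ≥ cost 58, so it is built.
Member 1: others sum to 44; max(0, 58 - 44) = 14.
Member 2: others sum to 41; max(0, 58 - 41) = 17.
Member 3: others sum to 58; max(0, 58 - 58) = 0.
Member 4: others sum to 40; max(0, 58 - 40) = 18.
Total collected = 14 + 17 + 0 + 18 = 49.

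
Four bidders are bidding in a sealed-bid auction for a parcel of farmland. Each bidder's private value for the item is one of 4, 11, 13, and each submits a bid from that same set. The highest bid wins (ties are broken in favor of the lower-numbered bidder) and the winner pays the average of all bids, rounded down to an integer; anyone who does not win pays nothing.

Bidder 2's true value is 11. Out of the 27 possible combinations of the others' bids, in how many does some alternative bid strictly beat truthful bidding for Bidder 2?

Others bid (4, 4, 13): truth gives 0; bid 13 gives 3 > 0. Violating.
Others bid (4, 11, 13): truth gives 0; bid 13 gives 1 > 0. Violating.
Others bid (4, 13, 4): truth gives 0; bid 13 gives 3 > 0. Violating.
Others bid (4, 13, 11): truth gives 0; bid 13 gives 1 > 0. Violating.
Others bid (4, 4, 4): truth gives 6; no alternative beats it.
Others bid (4, 4, 11): truth gives 4; no alternative beats it.
(Checking all 27 profiles: 10 have a profitable deviation, 17 do not.)

10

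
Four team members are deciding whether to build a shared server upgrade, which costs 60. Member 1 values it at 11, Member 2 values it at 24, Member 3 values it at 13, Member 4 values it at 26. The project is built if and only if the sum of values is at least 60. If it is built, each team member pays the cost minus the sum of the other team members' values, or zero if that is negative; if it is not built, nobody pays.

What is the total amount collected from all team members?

22

Total value 74 ≥ cost 60, so it is built.
Member 1: others sum to 63; max(0, 60 - 63) = 0.
Member 2: others sum to 50; max(0, 60 - 50) = 10.
Member 3: others sum to 61; max(0, 60 - 61) = 0.
Member 4: others sum to 48; max(0, 60 - 48) = 12.
Total collected = 0 + 10 + 0 + 12 = 22.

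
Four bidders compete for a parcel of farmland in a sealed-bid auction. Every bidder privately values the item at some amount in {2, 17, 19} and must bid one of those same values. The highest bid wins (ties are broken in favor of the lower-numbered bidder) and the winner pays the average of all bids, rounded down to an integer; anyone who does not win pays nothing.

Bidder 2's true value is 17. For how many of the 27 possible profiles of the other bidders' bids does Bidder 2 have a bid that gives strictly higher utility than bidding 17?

Others bid (2, 2, 19): truth gives 0; bid 19 gives 7 > 0. Violating.
Others bid (2, 17, 19): truth gives 0; bid 19 gives 3 > 0. Violating.
Others bid (2, 19, 2): truth gives 0; bid 19 gives 7 > 0. Violating.
Others bid (2, 19, 17): truth gives 0; bid 19 gives 3 > 0. Violating.
Others bid (2, 2, 2): truth gives 12; no alternative beats it.
Others bid (2, 2, 17): truth gives 8; no alternative beats it.
(Checking all 27 profiles: 10 have a profitable deviation, 17 do not.)

10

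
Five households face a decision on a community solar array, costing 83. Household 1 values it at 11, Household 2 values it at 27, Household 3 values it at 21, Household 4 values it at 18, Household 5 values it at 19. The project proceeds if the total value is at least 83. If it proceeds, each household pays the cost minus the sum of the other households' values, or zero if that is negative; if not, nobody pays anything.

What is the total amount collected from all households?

Total value 96 ≥ cost 83, so it is built.
Household 1: others sum to 85; max(0, 83 - 85) = 0.
Household 2: others sum to 69; max(0, 83 - 69) = 14.
Household 3: others sum to 75; max(0, 83 - 75) = 8.
Household 4: others sum to 78; max(0, 83 - 78) = 5.
Household 5: others sum to 77; max(0, 83 - 77) = 6.
Total collected = 0 + 14 + 8 + 5 + 6 = 33.

33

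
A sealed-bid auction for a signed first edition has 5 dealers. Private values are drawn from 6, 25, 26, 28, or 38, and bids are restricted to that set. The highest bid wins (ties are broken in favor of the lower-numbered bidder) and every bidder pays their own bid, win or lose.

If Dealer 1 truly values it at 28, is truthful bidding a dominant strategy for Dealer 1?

No

Consider the case where Dealer 2 bids 6, Dealer 3 bids 6, Dealer 4 bids 6 and Dealer 5 bids 6.
Truthful bid 28: wins, pays 28, utility 28 - 28 = 0.
Bid 6 instead: wins, pays 6, utility 28 - 6 = 22.
Since 22 > 0, bidding 6 is strictly better here, so truthful bidding is not dominant.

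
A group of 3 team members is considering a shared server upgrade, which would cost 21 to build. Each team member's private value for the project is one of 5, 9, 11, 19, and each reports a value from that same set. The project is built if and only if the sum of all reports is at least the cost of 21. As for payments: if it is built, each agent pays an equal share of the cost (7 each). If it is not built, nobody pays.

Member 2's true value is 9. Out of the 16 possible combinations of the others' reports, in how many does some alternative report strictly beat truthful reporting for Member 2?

1

Others report (5, 5): truth gives 0; report 11 gives 2 > 0. Violating.
Others report (5, 9): truth gives 2; no alternative beats it.
Others report (5, 11): truth gives 2; no alternative beats it.
(Checking all 16 profiles: 1 has a profitable deviation, 15 do not.)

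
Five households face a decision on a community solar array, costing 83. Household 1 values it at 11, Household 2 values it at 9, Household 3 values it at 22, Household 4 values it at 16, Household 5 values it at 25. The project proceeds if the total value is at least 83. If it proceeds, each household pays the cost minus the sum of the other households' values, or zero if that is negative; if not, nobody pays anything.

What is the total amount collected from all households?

83

Total value 83 ≥ cost 83, so it is built.
Household 1: others sum to 72; max(0, 83 - 72) = 11.
Household 2: others sum to 74; max(0, 83 - 74) = 9.
Household 3: others sum to 61; max(0, 83 - 61) = 22.
Household 4: others sum to 67; max(0, 83 - 67) = 16.
Household 5: others sum to 58; max(0, 83 - 58) = 25.
Total collected = 11 + 9 + 22 + 16 + 25 = 83.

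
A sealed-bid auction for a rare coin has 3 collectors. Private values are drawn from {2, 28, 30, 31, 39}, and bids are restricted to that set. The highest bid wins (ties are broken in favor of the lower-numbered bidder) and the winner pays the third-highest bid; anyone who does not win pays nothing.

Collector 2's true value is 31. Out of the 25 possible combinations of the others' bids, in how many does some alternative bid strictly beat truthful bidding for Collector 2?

Others bid (2, 39): truth gives 0; bid 39 gives 29 > 0. Violating.
Others bid (28, 39): truth gives 0; bid 39 gives 3 > 0. Violating.
Others bid (30, 39): truth gives 0; bid 39 gives 1 > 0. Violating.
Others bid (31, 2): truth gives 0; bid 39 gives 29 > 0. Violating.
Others bid (2, 2): truth gives 29; no alternative beats it.
Others bid (2, 28): truth gives 29; no alternative beats it.
(Checking all 25 profiles: 6 have a profitable deviation, 19 do not.)

6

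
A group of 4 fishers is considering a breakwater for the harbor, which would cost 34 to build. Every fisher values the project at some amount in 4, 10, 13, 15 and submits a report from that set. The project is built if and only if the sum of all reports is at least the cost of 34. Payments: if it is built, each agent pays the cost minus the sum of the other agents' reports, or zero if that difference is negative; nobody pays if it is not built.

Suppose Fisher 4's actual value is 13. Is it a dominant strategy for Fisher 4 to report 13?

Check each profile of the others' reports and compare truth against every alternative report.
Others report (4, 15, 15): truth gives 13, best alternative gives 13.
Others report (10, 10, 15): truth gives 13, best alternative gives 13.
Others report (10, 13, 13): truth gives 13, best alternative gives 13.
Others report (10, 13, 15): truth gives 13, best alternative gives 13.
Others report (10, 15, 10): truth gives 13, best alternative gives 13.
Others report (10, 15, 13): truth gives 13, best alternative gives 13.
(Remaining 58 profiles checked similarly; truth is weakly best in each.)
In every case the truthful report is at least as good as any alternative, so it is a dominant strategy.

Yes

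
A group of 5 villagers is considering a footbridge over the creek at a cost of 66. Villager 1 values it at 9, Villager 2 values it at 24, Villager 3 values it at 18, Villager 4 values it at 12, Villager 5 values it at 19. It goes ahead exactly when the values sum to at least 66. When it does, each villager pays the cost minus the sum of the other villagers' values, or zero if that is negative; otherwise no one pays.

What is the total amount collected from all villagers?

Total value 82 ≥ cost 66, so it is built.
Villager 1: others sum to 73; max(0, 66 - 73) = 0.
Villager 2: others sum to 58; max(0, 66 - 58) = 8.
Villager 3: others sum to 64; max(0, 66 - 64) = 2.
Villager 4: others sum to 70; max(0, 66 - 70) = 0.
Villager 5: others sum to 63; max(0, 66 - 63) = 3.
Total collected = 0 + 8 + 2 + 0 + 3 = 13.

13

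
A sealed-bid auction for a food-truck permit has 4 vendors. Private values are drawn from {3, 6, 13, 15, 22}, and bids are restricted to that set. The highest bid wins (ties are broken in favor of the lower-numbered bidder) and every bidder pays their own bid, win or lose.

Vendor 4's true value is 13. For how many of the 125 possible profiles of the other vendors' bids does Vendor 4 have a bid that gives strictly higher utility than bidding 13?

118

Others bid (3, 3, 3): truth gives 0; bid 6 gives 7 > 0. Violating.
Others bid (3, 3, 13): truth gives -13; bid 15 gives -2 > -13. Violating.
Others bid (3, 3, 15): truth gives -13; bid 3 gives -3 > -13. Violating.
Others bid (3, 3, 22): truth gives -13; bid 3 gives -3 > -13. Violating.
Others bid (3, 3, 6): truth gives 0; no alternative beats it.
Others bid (3, 6, 3): truth gives 0; no alternative beats it.
(Checking all 125 profiles: 118 have a profitable deviation, 7 do not.)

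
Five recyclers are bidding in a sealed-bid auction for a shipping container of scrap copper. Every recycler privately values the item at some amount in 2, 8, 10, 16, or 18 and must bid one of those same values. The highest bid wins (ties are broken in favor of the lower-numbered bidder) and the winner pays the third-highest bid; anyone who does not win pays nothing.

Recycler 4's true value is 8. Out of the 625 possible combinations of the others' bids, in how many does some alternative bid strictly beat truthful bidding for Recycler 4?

Others bid (2, 2, 2, 10): truth gives 0; bid 10 gives 6 > 0. Violating.
Others bid (2, 2, 2, 16): truth gives 0; bid 16 gives 6 > 0. Violating.
Others bid (2, 2, 2, 18): truth gives 0; bid 18 gives 6 > 0. Violating.
Others bid (2, 2, 8, 2): truth gives 0; bid 10 gives 6 > 0. Violating.
Others bid (2, 2, 2, 2): truth gives 6; no alternative beats it.
Others bid (2, 2, 2, 8): truth gives 6; no alternative beats it.
(Checking all 625 profiles: 12 have a profitable deviation, 613 do not.)

12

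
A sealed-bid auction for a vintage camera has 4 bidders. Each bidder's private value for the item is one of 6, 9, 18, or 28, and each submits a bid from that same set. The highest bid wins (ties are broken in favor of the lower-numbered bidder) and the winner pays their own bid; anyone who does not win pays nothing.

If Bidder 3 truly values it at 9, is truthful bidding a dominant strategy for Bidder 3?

Check each profile of the others' bids and compare truth against every alternative bid.
Others bid (6, 6, 6): truth gives 0, best alternative gives 0.
Others bid (6, 6, 9): truth gives 0, best alternative gives 0.
Others bid (6, 6, 18): truth gives 0, best alternative gives 0.
Others bid (6, 6, 28): truth gives 0, best alternative gives 0.
Others bid (6, 9, 6): truth gives 0, best alternative gives 0.
Others bid (6, 9, 9): truth gives 0, best alternative gives 0.
(Remaining 58 profiles checked similarly; truth is weakly best in each.)
In every case the truthful bid is at least as good as any alternative, so it is a dominant strategy.

Yes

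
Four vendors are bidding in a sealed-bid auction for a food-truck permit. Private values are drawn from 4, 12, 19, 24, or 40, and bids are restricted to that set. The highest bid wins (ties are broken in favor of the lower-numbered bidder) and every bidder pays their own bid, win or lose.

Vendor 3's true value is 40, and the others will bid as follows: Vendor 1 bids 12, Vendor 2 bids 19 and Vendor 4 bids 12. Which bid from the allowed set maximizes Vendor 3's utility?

24

Bid 4: loses but pays 4, utility -4.
Bid 12: loses but pays 12, utility -12.
Bid 19: loses but pays 19, utility -19.
Bid 24: wins, pays 24, utility 40 - 24 = 16.
Bid 40: wins, pays 40, utility 40 - 40 = 0.
The best choice is 24 with utility 16.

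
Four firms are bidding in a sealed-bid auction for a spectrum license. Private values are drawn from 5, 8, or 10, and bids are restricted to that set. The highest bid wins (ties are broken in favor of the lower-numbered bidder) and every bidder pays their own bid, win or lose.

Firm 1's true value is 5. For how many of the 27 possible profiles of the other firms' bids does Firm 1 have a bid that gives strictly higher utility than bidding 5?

7

Others bid (5, 5, 8): truth gives -5; bid 8 gives -3 > -5. Violating.
Others bid (5, 8, 5): truth gives -5; bid 8 gives -3 > -5. Violating.
Others bid (5, 8, 8): truth gives -5; bid 8 gives -3 > -5. Violating.
Others bid (8, 5, 5): truth gives -5; bid 8 gives -3 > -5. Violating.
Others bid (5, 5, 5): truth gives 0; no alternative beats it.
Others bid (5, 5, 10): truth gives -5; no alternative beats it.
(Checking all 27 profiles: 7 have a profitable deviation, 20 do not.)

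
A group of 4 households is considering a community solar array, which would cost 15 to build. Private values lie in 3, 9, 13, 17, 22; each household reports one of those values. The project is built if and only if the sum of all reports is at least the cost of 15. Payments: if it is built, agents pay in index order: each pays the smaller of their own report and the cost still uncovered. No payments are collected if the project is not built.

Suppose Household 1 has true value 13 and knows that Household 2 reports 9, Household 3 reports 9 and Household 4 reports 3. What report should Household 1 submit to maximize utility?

Report 3: project built, pays 3, utility 13 - 3 = 10.
Report 9: project built, pays 9, utility 13 - 9 = 4.
Report 13: project built, pays 13, utility 13 - 13 = 0.
Report 17: project built, pays 15, utility 13 - 15 = -2.
Report 22: project built, pays 15, utility 13 - 15 = -2.
The best choice is 3 with utility 10.

3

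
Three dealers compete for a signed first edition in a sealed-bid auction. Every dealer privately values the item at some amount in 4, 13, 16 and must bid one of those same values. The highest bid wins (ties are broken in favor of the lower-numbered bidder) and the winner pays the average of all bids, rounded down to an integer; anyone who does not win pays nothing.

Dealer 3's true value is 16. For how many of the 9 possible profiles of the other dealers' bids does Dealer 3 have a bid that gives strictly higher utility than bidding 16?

Others bid (4, 4): truth gives 8; bid 13 gives 9 > 8. Violating.
Others bid (4, 13): truth gives 5; no alternative beats it.
Others bid (4, 16): truth gives 0; no alternative beats it.
(Checking all 9 profiles: 1 has a profitable deviation, 8 do not.)

1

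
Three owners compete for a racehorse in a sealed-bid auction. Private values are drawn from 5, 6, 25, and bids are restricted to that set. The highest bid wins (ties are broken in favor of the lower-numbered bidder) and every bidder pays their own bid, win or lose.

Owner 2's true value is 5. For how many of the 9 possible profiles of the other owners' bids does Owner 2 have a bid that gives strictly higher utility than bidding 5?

2

Others bid (5, 5): truth gives -5; bid 6 gives -1 > -5. Violating.
Others bid (5, 6): truth gives -5; bid 6 gives -1 > -5. Violating.
Others bid (5, 25): truth gives -5; no alternative beats it.
Others bid (6, 5): truth gives -5; no alternative beats it.
(Checking all 9 profiles: 2 have a profitable deviation, 7 do not.)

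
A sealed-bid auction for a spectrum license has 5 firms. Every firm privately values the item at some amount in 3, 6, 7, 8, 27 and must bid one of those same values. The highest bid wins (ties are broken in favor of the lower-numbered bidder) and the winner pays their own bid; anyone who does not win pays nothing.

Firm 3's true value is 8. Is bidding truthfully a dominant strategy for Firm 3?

No

Consider the case where Firm 1 bids 3, Firm 2 bids 3, Firm 4 bids 3 and Firm 5 bids 3.
Truthful bid 8: wins, pays 8, utility 8 - 8 = 0.
Bid 6 instead: wins, pays 6, utility 8 - 6 = 2.
Since 2 > 0, bidding 6 is strictly better here, so truthful bidding is not dominant.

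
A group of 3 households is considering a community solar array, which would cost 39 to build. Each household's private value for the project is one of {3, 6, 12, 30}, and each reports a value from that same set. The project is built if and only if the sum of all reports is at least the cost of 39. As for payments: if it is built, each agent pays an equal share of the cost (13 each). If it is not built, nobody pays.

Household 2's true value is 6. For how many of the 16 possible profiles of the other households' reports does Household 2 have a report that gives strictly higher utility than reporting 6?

Others report (3, 30): truth gives -7; report 3 gives 0 > -7. Violating.
Others report (30, 3): truth gives -7; report 3 gives 0 > -7. Violating.
Others report (3, 3): truth gives 0; no alternative beats it.
Others report (3, 6): truth gives 0; no alternative beats it.
(Checking all 16 profiles: 2 have a profitable deviation, 14 do not.)

2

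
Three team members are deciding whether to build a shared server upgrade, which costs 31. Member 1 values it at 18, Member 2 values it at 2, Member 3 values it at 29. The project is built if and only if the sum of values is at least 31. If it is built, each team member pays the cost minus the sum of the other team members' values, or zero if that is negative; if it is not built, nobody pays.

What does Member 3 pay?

Total value 49 ≥ cost 31, so the project is built.
The other team members' values sum to 20.
Cost minus that sum is 31 - 20 = 11.

11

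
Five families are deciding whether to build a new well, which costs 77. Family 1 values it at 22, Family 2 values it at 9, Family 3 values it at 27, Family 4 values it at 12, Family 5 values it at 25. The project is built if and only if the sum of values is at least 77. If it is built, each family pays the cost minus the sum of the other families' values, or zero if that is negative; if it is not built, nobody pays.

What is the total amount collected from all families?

Total value 95 ≥ cost 77, so it is built.
Family 1: others sum to 73; max(0, 77 - 73) = 4.
Family 2: others sum to 86; max(0, 77 - 86) = 0.
Family 3: others sum to 68; max(0, 77 - 68) = 9.
Family 4: others sum to 83; max(0, 77 - 83) = 0.
Family 5: others sum to 70; max(0, 77 - 70) = 7.
Total collected = 4 + 0 + 9 + 0 + 7 = 20.

20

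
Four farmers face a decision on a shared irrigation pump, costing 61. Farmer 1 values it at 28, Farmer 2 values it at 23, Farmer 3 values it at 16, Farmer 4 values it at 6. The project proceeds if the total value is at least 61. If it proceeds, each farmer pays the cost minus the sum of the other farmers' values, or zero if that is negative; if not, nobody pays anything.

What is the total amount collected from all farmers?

Total value 73 ≥ cost 61, so it is built.
Farmer 1: others sum to 45; max(0, 61 - 45) = 16.
Farmer 2: others sum to 50; max(0, 61 - 50) = 11.
Farmer 3: others sum to 57; max(0, 61 - 57) = 4.
Farmer 4: others sum to 67; max(0, 61 - 67) = 0.
Total collected = 16 + 11 + 4 + 0 = 31.

31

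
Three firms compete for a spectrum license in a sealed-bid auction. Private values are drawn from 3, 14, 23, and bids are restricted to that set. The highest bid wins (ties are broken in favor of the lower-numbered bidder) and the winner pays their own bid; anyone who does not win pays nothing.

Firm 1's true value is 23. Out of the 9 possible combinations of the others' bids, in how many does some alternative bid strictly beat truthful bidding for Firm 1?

4

Others bid (3, 3): truth gives 0; bid 3 gives 20 > 0. Violating.
Others bid (3, 14): truth gives 0; bid 14 gives 9 > 0. Violating.
Others bid (14, 3): truth gives 0; bid 14 gives 9 > 0. Violating.
Others bid (14, 14): truth gives 0; bid 14 gives 9 > 0. Violating.
Others bid (3, 23): truth gives 0; no alternative beats it.
Others bid (14, 23): truth gives 0; no alternative beats it.
(Checking all 9 profiles: 4 have a profitable deviation, 5 do not.)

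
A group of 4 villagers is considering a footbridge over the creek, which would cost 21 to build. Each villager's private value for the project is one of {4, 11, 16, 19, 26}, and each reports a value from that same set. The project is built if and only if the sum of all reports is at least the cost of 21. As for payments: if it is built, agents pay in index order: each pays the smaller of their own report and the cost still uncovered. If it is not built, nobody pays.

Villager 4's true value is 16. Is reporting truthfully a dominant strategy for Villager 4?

Check each profile of the others' reports and compare truth against every alternative report.
Others report (4, 4, 16): truth gives 16, best alternative gives 16.
Others report (4, 4, 19): truth gives 16, best alternative gives 16.
Others report (4, 4, 26): truth gives 16, best alternative gives 16.
Others report (4, 11, 11): truth gives 16, best alternative gives 16.
Others report (4, 11, 16): truth gives 16, best alternative gives 16.
Others report (4, 11, 19): truth gives 16, best alternative gives 16.
(Remaining 119 profiles checked similarly; truth is weakly best in each.)
In every case the truthful report is at least as good as any alternative, so it is a dominant strategy.

Yes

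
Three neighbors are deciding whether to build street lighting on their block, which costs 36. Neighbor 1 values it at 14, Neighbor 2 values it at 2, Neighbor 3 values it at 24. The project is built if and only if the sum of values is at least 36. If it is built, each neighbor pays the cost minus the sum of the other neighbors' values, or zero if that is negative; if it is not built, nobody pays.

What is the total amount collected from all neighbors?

30

Total value 40 ≥ cost 36, so it is built.
Neighbor 1: others sum to 26; max(0, 36 - 26) = 10.
Neighbor 2: others sum to 38; max(0, 36 - 38) = 0.
Neighbor 3: others sum to 16; max(0, 36 - 16) = 20.
Total collected = 10 + 0 + 20 = 30.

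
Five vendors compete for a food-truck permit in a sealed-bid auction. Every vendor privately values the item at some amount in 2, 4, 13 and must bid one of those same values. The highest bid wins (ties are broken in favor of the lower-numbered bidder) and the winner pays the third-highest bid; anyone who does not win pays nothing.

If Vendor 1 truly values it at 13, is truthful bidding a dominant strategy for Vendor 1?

Check each profile of the others' bids and compare truth against every alternative bid.
Others bid (2, 2, 2, 13): truth gives 11, best alternative gives 0.
Others bid (2, 2, 13, 2): truth gives 11, best alternative gives 0.
Others bid (2, 13, 2, 2): truth gives 11, best alternative gives 0.
Others bid (13, 2, 2, 2): truth gives 11, best alternative gives 0.
Others bid (2, 2, 4, 13): truth gives 9, best alternative gives 0.
Others bid (2, 2, 13, 4): truth gives 9, best alternative gives 0.
(Remaining 75 profiles checked similarly; truth is weakly best in each.)
In every case the truthful bid is at least as good as any alternative, so it is a dominant strategy.

Yes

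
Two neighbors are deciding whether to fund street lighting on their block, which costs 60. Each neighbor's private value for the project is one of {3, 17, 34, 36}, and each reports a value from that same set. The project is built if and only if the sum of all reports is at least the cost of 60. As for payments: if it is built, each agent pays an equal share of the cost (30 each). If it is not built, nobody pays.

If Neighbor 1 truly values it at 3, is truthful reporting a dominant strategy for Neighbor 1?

Check each profile of the others' reports and compare truth against every alternative report.
Others report (3): truth gives 0, best alternative gives 0.
Others report (17): truth gives 0, best alternative gives 0.
Others report (34): truth gives 0, best alternative gives 0.
Others report (36): truth gives 0, best alternative gives 0.
In every case the truthful report is at least as good as any alternative, so it is a dominant strategy.

Yes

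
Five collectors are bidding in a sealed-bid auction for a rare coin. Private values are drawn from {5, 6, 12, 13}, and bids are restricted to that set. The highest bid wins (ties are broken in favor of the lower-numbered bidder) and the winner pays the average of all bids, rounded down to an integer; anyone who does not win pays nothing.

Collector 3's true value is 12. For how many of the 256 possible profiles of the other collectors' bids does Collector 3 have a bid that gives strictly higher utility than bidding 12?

108

Others bid (5, 5, 5, 5): truth gives 6; bid 6 gives 7 > 6. Violating.
Others bid (5, 5, 5, 6): truth gives 6; bid 6 gives 7 > 6. Violating.
Others bid (5, 5, 5, 13): truth gives 0; bid 13 gives 4 > 0. Violating.
Others bid (5, 5, 6, 5): truth gives 6; bid 6 gives 7 > 6. Violating.
Others bid (5, 5, 5, 12): truth gives 5; no alternative beats it.
Others bid (5, 5, 6, 12): truth gives 4; no alternative beats it.
(Checking all 256 profiles: 108 have a profitable deviation, 148 do not.)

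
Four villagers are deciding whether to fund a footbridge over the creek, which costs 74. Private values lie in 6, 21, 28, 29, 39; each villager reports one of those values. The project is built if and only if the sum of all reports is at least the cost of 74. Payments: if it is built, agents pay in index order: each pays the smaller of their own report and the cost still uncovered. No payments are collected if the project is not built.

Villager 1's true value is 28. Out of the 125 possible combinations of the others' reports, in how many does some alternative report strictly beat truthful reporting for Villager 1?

109

Others report (6, 21, 28): truth gives 0; report 21 gives 7 > 0. Violating.
Others report (6, 21, 29): truth gives 0; report 21 gives 7 > 0. Violating.
Others report (6, 21, 39): truth gives 0; report 21 gives 7 > 0. Violating.
Others report (6, 28, 21): truth gives 0; report 21 gives 7 > 0. Violating.
Others report (6, 6, 6): truth gives 0; no alternative beats it.
Others report (6, 6, 21): truth gives 0; no alternative beats it.
(Checking all 125 profiles: 109 have a profitable deviation, 16 do not.)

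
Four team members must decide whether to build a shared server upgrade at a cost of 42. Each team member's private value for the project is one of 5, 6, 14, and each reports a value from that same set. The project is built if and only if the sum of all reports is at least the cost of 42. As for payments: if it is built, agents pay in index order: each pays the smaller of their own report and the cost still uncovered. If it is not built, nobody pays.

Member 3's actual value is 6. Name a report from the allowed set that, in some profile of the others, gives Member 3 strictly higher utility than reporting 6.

Suppose Member 1 reports 14, Member 2 reports 14 and Member 4 reports 14.
Report 6: project built, pays 6, utility 6 - 6 = 0.
Report 5: project built, pays 5, utility 6 - 5 = 1.
So reporting 5 beats truth here (1 > 0).

5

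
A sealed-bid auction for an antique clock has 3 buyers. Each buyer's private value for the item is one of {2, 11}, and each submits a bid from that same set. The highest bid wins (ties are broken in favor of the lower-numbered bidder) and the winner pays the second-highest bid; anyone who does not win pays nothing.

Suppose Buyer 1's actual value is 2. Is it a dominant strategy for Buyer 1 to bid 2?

Check each profile of the others' bids and compare truth against every alternative bid.
Others bid (2, 11): truth gives 0, best alternative gives -9.
Others bid (11, 2): truth gives 0, best alternative gives -9.
Others bid (11, 11): truth gives 0, best alternative gives -9.
Others bid (2, 2): truth gives 0, best alternative gives 0.
In every case the truthful bid is at least as good as any alternative, so it is a dominant strategy.

Yes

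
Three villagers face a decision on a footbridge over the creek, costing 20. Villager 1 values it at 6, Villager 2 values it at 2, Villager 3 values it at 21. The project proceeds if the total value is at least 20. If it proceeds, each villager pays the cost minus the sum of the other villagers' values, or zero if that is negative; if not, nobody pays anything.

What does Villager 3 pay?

12

Total value 29 ≥ cost 20, so the project is built.
The other villagers' values sum to 8.
Cost minus that sum is 20 - 8 = 12.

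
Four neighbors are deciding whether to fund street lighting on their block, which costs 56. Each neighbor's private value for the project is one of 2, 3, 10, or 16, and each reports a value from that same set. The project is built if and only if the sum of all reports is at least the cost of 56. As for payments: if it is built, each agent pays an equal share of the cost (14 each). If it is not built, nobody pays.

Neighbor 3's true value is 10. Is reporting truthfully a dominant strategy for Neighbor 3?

Consider the case where Neighbor 1 reports 16, Neighbor 2 reports 16 and Neighbor 4 reports 16.
Truthful report 10: project built, pays 14, utility 10 - 14 = -4.
Report 2 instead: project not built, utility 0.
Since 0 > -4, reporting 2 is strictly better here, so truthful reporting is not dominant.

No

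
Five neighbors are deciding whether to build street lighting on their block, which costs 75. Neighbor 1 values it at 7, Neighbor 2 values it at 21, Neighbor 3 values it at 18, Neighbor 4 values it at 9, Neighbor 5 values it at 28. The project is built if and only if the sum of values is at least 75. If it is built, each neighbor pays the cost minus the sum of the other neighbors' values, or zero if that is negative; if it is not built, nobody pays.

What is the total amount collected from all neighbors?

Total value 83 ≥ cost 75, so it is built.
Neighbor 1: others sum to 76; max(0, 75 - 76) = 0.
Neighbor 2: others sum to 62; max(0, 75 - 62) = 13.
Neighbor 3: others sum to 65; max(0, 75 - 65) = 10.
Neighbor 4: others sum to 74; max(0, 75 - 74) = 1.
Neighbor 5: others sum to 55; max(0, 75 - 55) = 20.
Total collected = 0 + 13 + 10 + 1 + 20 = 44.

44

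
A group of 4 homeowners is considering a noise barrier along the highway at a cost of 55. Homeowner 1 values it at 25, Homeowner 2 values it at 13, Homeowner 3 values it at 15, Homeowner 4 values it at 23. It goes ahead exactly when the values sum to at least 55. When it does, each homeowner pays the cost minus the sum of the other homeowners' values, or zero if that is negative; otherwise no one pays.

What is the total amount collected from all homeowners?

Total value 76 ≥ cost 55, so it is built.
Homeowner 1: others sum to 51; max(0, 55 - 51) = 4.
Homeowner 2: others sum to 63; max(0, 55 - 63) = 0.
Homeowner 3: others sum to 61; max(0, 55 - 61) = 0.
Homeowner 4: others sum to 53; max(0, 55 - 53) = 2.
Total collected = 4 + 0 + 0 + 2 = 6.

6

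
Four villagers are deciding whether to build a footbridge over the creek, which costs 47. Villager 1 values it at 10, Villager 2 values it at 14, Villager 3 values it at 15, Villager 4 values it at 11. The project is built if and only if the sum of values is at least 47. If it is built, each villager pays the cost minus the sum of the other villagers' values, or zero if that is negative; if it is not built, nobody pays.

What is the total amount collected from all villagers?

38

Total value 50 ≥ cost 47, so it is built.
Villager 1: others sum to 40; max(0, 47 - 40) = 7.
Villager 2: others sum to 36; max(0, 47 - 36) = 11.
Villager 3: others sum to 35; max(0, 47 - 35) = 12.
Villager 4: others sum to 39; max(0, 47 - 39) = 8.
Total collected = 7 + 11 + 12 + 8 = 38.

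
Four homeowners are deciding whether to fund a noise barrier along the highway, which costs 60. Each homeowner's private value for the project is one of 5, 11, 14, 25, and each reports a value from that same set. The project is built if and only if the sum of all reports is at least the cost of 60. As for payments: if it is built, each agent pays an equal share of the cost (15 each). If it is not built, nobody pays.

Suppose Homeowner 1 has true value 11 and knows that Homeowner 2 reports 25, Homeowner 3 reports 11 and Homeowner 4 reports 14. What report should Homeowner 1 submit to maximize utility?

5

Report 5: project not built, utility 0.
Report 11: project built, pays 15, utility 11 - 15 = -4.
Report 14: project built, pays 15, utility 11 - 15 = -4.
Report 25: project built, pays 15, utility 11 - 15 = -4.
The best choice is 5 with utility 0.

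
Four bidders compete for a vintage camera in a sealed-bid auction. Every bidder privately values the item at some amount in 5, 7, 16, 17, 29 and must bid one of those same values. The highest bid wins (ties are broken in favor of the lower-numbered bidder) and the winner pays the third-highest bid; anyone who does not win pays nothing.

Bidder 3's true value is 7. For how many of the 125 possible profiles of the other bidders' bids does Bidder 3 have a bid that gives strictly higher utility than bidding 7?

Others bid (5, 5, 16): truth gives 0; bid 16 gives 2 > 0. Violating.
Others bid (5, 5, 17): truth gives 0; bid 17 gives 2 > 0. Violating.
Others bid (5, 5, 29): truth gives 0; bid 29 gives 2 > 0. Violating.
Others bid (5, 7, 5): truth gives 0; bid 16 gives 2 > 0. Violating.
Others bid (5, 5, 5): truth gives 2; no alternative beats it.
Others bid (5, 5, 7): truth gives 2; no alternative beats it.
(Checking all 125 profiles: 9 have a profitable deviation, 116 do not.)

9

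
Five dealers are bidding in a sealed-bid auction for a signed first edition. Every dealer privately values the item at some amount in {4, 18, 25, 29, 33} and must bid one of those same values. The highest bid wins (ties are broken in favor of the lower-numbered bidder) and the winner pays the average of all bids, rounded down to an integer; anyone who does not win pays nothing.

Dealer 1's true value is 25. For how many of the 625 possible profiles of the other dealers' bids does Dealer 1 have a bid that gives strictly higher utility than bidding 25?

306

Others bid (4, 4, 4, 4): truth gives 17; bid 4 gives 21 > 17. Violating.
Others bid (4, 4, 4, 18): truth gives 14; bid 18 gives 16 > 14. Violating.
Others bid (4, 4, 4, 29): truth gives 0; bid 29 gives 11 > 0. Violating.
Others bid (4, 4, 4, 33): truth gives 0; bid 33 gives 10 > 0. Violating.
Others bid (4, 4, 4, 25): truth gives 13; no alternative beats it.
Others bid (4, 4, 18, 25): truth gives 10; no alternative beats it.
(Checking all 625 profiles: 306 have a profitable deviation, 319 do not.)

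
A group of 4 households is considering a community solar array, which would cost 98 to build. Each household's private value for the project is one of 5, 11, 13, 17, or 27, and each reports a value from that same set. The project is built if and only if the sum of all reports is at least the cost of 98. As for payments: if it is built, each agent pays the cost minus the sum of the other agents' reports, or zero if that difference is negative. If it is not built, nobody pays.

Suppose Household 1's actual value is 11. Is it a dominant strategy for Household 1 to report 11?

Check each profile of the others' reports and compare truth against every alternative report.
Others report (5, 5, 5): truth gives 0, best alternative gives 0.
Others report (5, 5, 11): truth gives 0, best alternative gives 0.
Others report (5, 5, 13): truth gives 0, best alternative gives 0.
Others report (5, 5, 17): truth gives 0, best alternative gives 0.
Others report (5, 5, 27): truth gives 0, best alternative gives 0.
Others report (5, 11, 5): truth gives 0, best alternative gives 0.
(Remaining 119 profiles checked similarly; truth is weakly best in each.)
In every case the truthful report is at least as good as any alternative, so it is a dominant strategy.

Yes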